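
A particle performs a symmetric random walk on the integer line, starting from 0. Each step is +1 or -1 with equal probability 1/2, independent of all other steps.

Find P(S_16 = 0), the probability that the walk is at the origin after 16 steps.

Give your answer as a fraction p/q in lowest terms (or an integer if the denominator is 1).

Answer: 6435/32768

Derivation:
To return to 0 after 16 steps: need exactly 8 steps of +1 and 8 of -1.
Favorable paths: C(16,8) = 12870
Total paths: 2^16 = 65536
P = 12870/65536 = 6435/32768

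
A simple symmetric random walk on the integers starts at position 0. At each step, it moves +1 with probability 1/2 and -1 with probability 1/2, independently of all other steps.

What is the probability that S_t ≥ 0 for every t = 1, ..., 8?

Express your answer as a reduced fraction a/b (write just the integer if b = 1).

Let f(t,s) = #length-t paths at position s with S_1..S_t all ≥ 0.
f(t,s) = f(t-1,s-1) + f(t-1,s+1) for s ≥ 0; f(t,s) = 0 for s < 0.
t=0: f(0,0)=1
t=1: f(1,1)=1
t=2: f(2,0)=1 f(2,2)=1
t=3: f(3,1)=2 f(3,3)=1
t=4: f(4,0)=2 f(4,2)=3 f(4,4)=1
t=5: f(5,1)=5 f(5,3)=4 f(5,5)=1
t=6: f(6,0)=5 f(6,2)=9 f(6,4)=5 f(6,6)=1
t=7: f(7,1)=14 f(7,3)=14 f(7,5)=6 f(7,7)=1
t=8: f(8,0)=14 f(8,2)=28 f(8,4)=20 f(8,6)=7 f(8,8)=1
Σ_s f(8,s) = 70
P = 70/256 = 35/128

Answer: 35/128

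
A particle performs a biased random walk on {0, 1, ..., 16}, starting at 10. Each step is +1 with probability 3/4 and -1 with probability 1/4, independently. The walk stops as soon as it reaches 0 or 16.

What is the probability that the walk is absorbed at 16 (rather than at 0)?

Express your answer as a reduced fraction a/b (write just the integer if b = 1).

Answer: 5380749/5380840

Derivation:
Biased walk: p = 3/4, q = 1/4, r = q/p = 1/3
Gambler's ruin: P(hit 16 before 0 | start at 10) = (1 - r^a)/(1 - r^N)
r^10 = 1/59049; r^16 = 1/43046721
P = (1 - 1/59049) / (1 - 1/43046721) = 59048/59049 / 43046720/43046721 = 5380749/5380840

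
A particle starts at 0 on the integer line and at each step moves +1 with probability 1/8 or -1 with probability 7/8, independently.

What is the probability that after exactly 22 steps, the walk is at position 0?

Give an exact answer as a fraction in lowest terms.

To be at 0 after 22 steps: need exactly 11 steps of +1 and 11 of -1.
Number of such sequences: C(22,11) = 705432
Each has probability (1/8)^11 · (7/8)^11 = 1977326743/73786976294838206464
P = 705432 · 1977326743/73786976294838206464 = 174358694870997/9223372036854775808

Answer: 174358694870997/9223372036854775808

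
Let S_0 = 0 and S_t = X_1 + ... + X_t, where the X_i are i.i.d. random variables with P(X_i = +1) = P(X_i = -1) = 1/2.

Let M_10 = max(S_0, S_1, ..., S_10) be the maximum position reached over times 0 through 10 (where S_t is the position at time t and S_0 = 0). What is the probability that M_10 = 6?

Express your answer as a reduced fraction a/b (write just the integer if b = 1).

Let M_10 = max(S_0,...,S_10). Use the reflection principle: for j ≥ 1, #{paths with M_10 ≥ j} = #{S_10 ≥ j} + #{S_10 ≥ j+1}.
By reflection, #{M_10 ≥ 6} = #{S_10 ≥ 6} + #{S_10 ≥ 7} = 56 + 11 = 67.
#{M_10 ≥ 7} = #{S_10 ≥ 7} + #{S_10 ≥ 8} = 11 + 11 = 22.
#{M_10 = 6} = 67 - 22 = 45.
P(M_10 = 6) = 45/1024 = 45/1024

Answer: 45/1024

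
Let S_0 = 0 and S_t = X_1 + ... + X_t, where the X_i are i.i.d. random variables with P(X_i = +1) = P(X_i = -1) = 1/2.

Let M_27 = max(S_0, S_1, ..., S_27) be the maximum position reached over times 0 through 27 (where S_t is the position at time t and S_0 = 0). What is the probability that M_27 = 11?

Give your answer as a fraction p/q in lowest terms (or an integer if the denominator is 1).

Answer: 2220075/134217728

Derivation:
Let M_27 = max(S_0,...,S_27). Use the reflection principle: for j ≥ 1, #{paths with M_27 ≥ j} = #{S_27 ≥ j} + #{S_27 ≥ j+1}.
By reflection, #{M_27 ≥ 11} = #{S_27 ≥ 11} + #{S_27 ≥ 12} = 3505699 + 1285624 = 4791323.
#{M_27 ≥ 12} = #{S_27 ≥ 12} + #{S_27 ≥ 13} = 1285624 + 1285624 = 2571248.
#{M_27 = 11} = 4791323 - 2571248 = 2220075.
P(M_27 = 11) = 2220075/134217728 = 2220075/134217728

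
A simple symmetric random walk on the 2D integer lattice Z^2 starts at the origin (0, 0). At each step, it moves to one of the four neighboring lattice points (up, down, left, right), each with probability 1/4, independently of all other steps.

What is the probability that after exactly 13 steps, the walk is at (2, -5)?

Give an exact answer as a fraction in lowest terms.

Let h be the number of horizontal steps (so 13-h are vertical). To end at (2,-5) need (h+2)/2 right-steps and ((13-h)-5)/2 up-steps.
Sum over h with 2 ≤ h ≤ 8, h ≡ 0 (mod 2), 13-h ≡ 1 (mod 2):
h=2: C(13,2)·C(2,2)·C(11,3) = 78·1·165 = 12870
h=4: C(13,4)·C(4,3)·C(9,2) = 715·4·36 = 102960
h=6: C(13,6)·C(6,4)·C(7,1) = 1716·15·7 = 180180
h=8: C(13,8)·C(8,5)·C(5,0) = 1287·56·1 = 72072
Total favorable: 368082
Total paths: 4^13 = 67108864
P = 368082/67108864 = 184041/33554432

Answer: 184041/33554432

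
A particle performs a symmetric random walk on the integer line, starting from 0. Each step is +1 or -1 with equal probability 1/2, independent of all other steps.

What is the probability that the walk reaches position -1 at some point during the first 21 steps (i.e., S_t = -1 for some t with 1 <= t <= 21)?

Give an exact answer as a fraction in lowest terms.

Answer: 436109/524288

Derivation:
Count via complement. Let g(t,s) = #length-t paths at position s with S_1..S_t all ≠ -1.
g(t,s) = g(t-1,s-1) + g(t-1,s+1) for s ≠ -1; g(t,-1) = 0.
t=0: g(0,0)=1
t=1: g(1,1)=1
t=2: g(2,0)=1 g(2,2)=1
t=3: g(3,1)=2 g(3,3)=1
t=4: g(4,0)=2 g(4,2)=3 g(4,4)=1
t=5: g(5,1)=5 g(5,3)=4 g(5,5)=1
t=6: g(6,0)=5 g(6,2)=9 g(6,4)=5 g(6,6)=1
t=7: g(7,1)=14 g(7,3)=14 g(7,5)=6 g(7,7)=1
t=8: g(8,0)=14 g(8,2)=28 g(8,4)=20 g(8,6)=7 g(8,8)=1
t=9: g(9,1)=42 g(9,3)=48 g(9,5)=27 g(9,7)=8 g(9,9)=1
t=10: g(10,0)=42 g(10,2)=90 g(10,4)=75 g(10,6)=35 g(10,8)=9 g(10,10)=1
t=11: g(11,1)=132 g(11,3)=165 g(11,5)=110 g(11,7)=44 g(11,9)=10 g(11,11)=1
t=12: g(12,0)=132 g(12,2)=297 g(12,4)=275 g(12,6)=154 g(12,8)=54 g(12,10)=11 g(12,12)=1
t=13: g(13,1)=429 g(13,3)=572 g(13,5)=429 g(13,7)=208 g(13,9)=65 g(13,11)=12 g(13,13)=1
t=14: g(14,0)=429 g(14,2)=1001 g(14,4)=1001 g(14,6)=637 g(14,8)=273 g(14,10)=77 g(14,12)=13 g(14,14)=1
t=15: g(15,1)=1430 g(15,3)=2002 g(15,5)=1638 g(15,7)=910 g(15,9)=350 g(15,11)=90 g(15,13)=14 g(15,15)=1
t=16: g(16,0)=1430 g(16,2)=3432 g(16,4)=3640 g(16,6)=2548 g(16,8)=1260 g(16,10)=440 g(16,12)=104 g(16,14)=15 g(16,16)=1
t=17: g(17,1)=4862 g(17,3)=7072 g(17,5)=6188 g(17,7)=3808 g(17,9)=1700 g(17,11)=544 g(17,13)=119 g(17,15)=16 g(17,17)=1
t=18: g(18,0)=4862 g(18,2)=11934 g(18,4)=13260 g(18,6)=9996 g(18,8)=5508 g(18,10)=2244 g(18,12)=663 g(18,14)=135 g(18,16)=17 g(18,18)=1
t=19: g(19,1)=16796 g(19,3)=25194 g(19,5)=23256 g(19,7)=15504 g(19,9)=7752 g(19,11)=2907 g(19,13)=798 g(19,15)=152 g(19,17)=18 g(19,19)=1
t=20: g(20,0)=16796 g(20,2)=41990 g(20,4)=48450 g(20,6)=38760 g(20,8)=23256 g(20,10)=10659 g(20,12)=3705 g(20,14)=950 g(20,16)=170 g(20,18)=19 g(20,20)=1
t=21: g(21,1)=58786 g(21,3)=90440 g(21,5)=87210 g(21,7)=62016 g(21,9)=33915 g(21,11)=14364 g(21,13)=4655 g(21,15)=1120 g(21,17)=189 g(21,19)=20 g(21,21)=1
Paths never hitting -1: Σ_s g(21,s) = 352716
Paths hitting -1: 2^21 - 352716 = 1744436
P = 1744436/2097152 = 436109/524288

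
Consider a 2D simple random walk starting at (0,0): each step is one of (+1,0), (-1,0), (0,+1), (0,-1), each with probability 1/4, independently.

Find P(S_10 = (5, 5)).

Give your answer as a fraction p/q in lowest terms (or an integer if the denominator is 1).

Let h be the number of horizontal steps (so 10-h are vertical). To end at (5,5) need (h+5)/2 right-steps and ((10-h)+5)/2 up-steps.
Sum over h with 5 ≤ h ≤ 5, h ≡ 1 (mod 2), 10-h ≡ 1 (mod 2):
h=5: C(10,5)·C(5,5)·C(5,5) = 252·1·1 = 252
Total favorable: 252
Total paths: 4^10 = 1048576
P = 252/1048576 = 63/262144

Answer: 63/262144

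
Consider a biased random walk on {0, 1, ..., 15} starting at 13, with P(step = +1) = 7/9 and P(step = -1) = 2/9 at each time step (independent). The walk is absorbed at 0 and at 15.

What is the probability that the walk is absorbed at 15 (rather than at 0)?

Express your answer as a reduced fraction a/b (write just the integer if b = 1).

Biased walk: p = 7/9, q = 2/9, r = q/p = 2/7
Gambler's ruin: P(hit 15 before 0 | start at 13) = (1 - r^a)/(1 - r^N)
r^13 = 8192/96889010407; r^15 = 32768/4747561509943
P = (1 - 8192/96889010407) / (1 - 32768/4747561509943) = 96889002215/96889010407 / 4747561477175/4747561509943 = 949512221707/949512295435

Answer: 949512221707/949512295435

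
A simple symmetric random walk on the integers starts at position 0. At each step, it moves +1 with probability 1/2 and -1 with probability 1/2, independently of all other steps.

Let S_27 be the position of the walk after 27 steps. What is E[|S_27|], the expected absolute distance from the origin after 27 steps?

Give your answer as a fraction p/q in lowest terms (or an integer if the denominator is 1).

Answer: 35102025/8388608

Derivation:
S_27 takes values m ≡ 1 (mod 2) with |m| ≤ 27; P(S_27=m) = C(27,(27+m)/2)/2^27.
Total paths: 2^27 = 134217728
Distribution: P(S=-27)=1/134217728, P(S=-25)=27/134217728, P(S=-23)=351/134217728, P(S=-21)=2925/134217728, P(S=-19)=17550/134217728, P(S=-17)=80730/134217728, P(S=-15)=296010/134217728, P(S=-13)=888030/134217728, P(S=-11)=2220075/134217728, P(S=-9)=4686825/134217728, P(S=-7)=8436285/134217728, P(S=-5)=13037895/134217728, P(S=-3)=17383860/134217728, P(S=-1)=20058300/134217728, P(S=1)=20058300/134217728, P(S=3)=17383860/134217728, P(S=5)=13037895/134217728, P(S=7)=8436285/134217728, P(S=9)=4686825/134217728, P(S=11)=2220075/134217728, P(S=13)=888030/134217728, P(S=15)=296010/134217728, P(S=17)=80730/134217728, P(S=19)=17550/134217728, P(S=21)=2925/134217728, P(S=23)=351/134217728, P(S=25)=27/134217728, P(S=27)=1/134217728
E[|S_27|] = Σ_m |m|·P(S_27=m) = 561632400/134217728 = 35102025/8388608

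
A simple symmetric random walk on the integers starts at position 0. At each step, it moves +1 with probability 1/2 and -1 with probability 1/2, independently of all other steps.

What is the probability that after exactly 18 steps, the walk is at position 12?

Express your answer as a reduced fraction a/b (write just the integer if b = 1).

To reach position 12 after 18 steps: need 15 steps of +1 and 3 of -1.
Favorable paths: C(18,15) = 816
Total paths: 2^18 = 262144
P = 816/262144 = 51/16384

Answer: 51/16384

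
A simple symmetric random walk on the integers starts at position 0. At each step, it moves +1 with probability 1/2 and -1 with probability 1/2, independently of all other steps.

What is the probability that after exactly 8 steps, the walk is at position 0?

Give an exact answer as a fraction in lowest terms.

To return to 0 after 8 steps: need exactly 4 steps of +1 and 4 of -1.
Favorable paths: C(8,4) = 70
Total paths: 2^8 = 256
P = 70/256 = 35/128

Answer: 35/128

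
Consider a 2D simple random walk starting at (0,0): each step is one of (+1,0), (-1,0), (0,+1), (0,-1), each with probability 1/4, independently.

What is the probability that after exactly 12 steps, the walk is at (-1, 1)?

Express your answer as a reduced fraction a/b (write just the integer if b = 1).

Let h be the number of horizontal steps (so 12-h are vertical). To end at (-1,1) need (h-1)/2 right-steps and ((12-h)+1)/2 up-steps.
Sum over h with 1 ≤ h ≤ 11, h ≡ 1 (mod 2), 12-h ≡ 1 (mod 2):
h=1: C(12,1)·C(1,0)·C(11,6) = 12·1·462 = 5544
h=3: C(12,3)·C(3,1)·C(9,5) = 220·3·126 = 83160
h=5: C(12,5)·C(5,2)·C(7,4) = 792·10·35 = 277200
h=7: C(12,7)·C(7,3)·C(5,3) = 792·35·10 = 277200
h=9: C(12,9)·C(9,4)·C(3,2) = 220·126·3 = 83160
h=11: C(12,11)·C(11,5)·C(1,1) = 12·462·1 = 5544
Total favorable: 731808
Total paths: 4^12 = 16777216
P = 731808/16777216 = 22869/524288

Answer: 22869/524288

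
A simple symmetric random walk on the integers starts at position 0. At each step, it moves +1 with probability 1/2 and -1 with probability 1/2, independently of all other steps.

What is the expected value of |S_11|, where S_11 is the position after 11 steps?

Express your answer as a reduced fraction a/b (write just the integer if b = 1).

S_11 takes values m ≡ 1 (mod 2) with |m| ≤ 11; P(S_11=m) = C(11,(11+m)/2)/2^11.
Total paths: 2^11 = 2048
Distribution: P(S=-11)=1/2048, P(S=-9)=11/2048, P(S=-7)=55/2048, P(S=-5)=165/2048, P(S=-3)=330/2048, P(S=-1)=462/2048, P(S=1)=462/2048, P(S=3)=330/2048, P(S=5)=165/2048, P(S=7)=55/2048, P(S=9)=11/2048, P(S=11)=1/2048
E[|S_11|] = Σ_m |m|·P(S_11=m) = 5544/2048 = 693/256

Answer: 693/256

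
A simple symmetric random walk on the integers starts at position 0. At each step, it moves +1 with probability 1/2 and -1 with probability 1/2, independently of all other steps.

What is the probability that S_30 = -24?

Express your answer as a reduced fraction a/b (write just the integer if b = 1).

To reach position -24 after 30 steps: need 3 steps of +1 and 27 of -1.
Favorable paths: C(30,3) = 4060
Total paths: 2^30 = 1073741824
P = 4060/1073741824 = 1015/268435456

Answer: 1015/268435456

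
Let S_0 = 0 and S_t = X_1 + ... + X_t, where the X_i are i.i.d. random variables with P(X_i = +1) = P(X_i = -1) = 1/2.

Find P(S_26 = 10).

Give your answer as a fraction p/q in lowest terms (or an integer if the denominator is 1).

To reach position 10 after 26 steps: need 18 steps of +1 and 8 of -1.
Favorable paths: C(26,18) = 1562275
Total paths: 2^26 = 67108864
P = 1562275/67108864 = 1562275/67108864

Answer: 1562275/67108864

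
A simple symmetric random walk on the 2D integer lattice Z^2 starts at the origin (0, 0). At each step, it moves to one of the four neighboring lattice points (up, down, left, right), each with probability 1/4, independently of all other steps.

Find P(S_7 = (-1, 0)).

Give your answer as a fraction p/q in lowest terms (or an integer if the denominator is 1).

Answer: 1225/16384

Derivation:
Let h be the number of horizontal steps (so 7-h are vertical). To end at (-1,0) need (h-1)/2 right-steps and ((7-h)+0)/2 up-steps.
Sum over h with 1 ≤ h ≤ 7, h ≡ 1 (mod 2), 7-h ≡ 0 (mod 2):
h=1: C(7,1)·C(1,0)·C(6,3) = 7·1·20 = 140
h=3: C(7,3)·C(3,1)·C(4,2) = 35·3·6 = 630
h=5: C(7,5)·C(5,2)·C(2,1) = 21·10·2 = 420
h=7: C(7,7)·C(7,3)·C(0,0) = 1·35·1 = 35
Total favorable: 1225
Total paths: 4^7 = 16384
P = 1225/16384 = 1225/16384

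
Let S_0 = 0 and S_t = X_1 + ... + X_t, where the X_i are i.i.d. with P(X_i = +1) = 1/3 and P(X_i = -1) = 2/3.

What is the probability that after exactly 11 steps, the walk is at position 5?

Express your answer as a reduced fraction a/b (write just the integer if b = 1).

To reach position 5 after 11 steps: need 8 steps of +1 and 3 steps of -1.
Number of such sequences: C(11,8) = 165
Each has probability (1/3)^8 · (2/3)^3 = 8/177147
P = 165 · 8/177147 = 440/59049

Answer: 440/59049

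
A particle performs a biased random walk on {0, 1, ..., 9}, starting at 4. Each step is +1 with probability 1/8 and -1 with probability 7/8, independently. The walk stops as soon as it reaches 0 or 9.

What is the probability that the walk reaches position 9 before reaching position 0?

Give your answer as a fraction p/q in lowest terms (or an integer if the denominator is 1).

Biased walk: p = 1/8, q = 7/8, r = q/p = 7
Gambler's ruin: P(hit 9 before 0 | start at 4) = (1 - r^a)/(1 - r^N)
r^4 = 2401; r^9 = 40353607
P = (1 - 2401) / (1 - 40353607) = -2400 / -40353606 = 400/6725601

Answer: 400/6725601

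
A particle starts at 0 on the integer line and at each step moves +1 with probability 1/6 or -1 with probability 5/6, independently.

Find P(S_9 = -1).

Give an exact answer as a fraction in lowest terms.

Answer: 21875/559872

Derivation:
To reach position -1 after 9 steps: need 4 steps of +1 and 5 steps of -1.
Number of such sequences: C(9,4) = 126
Each has probability (1/6)^4 · (5/6)^5 = 3125/10077696
P = 126 · 3125/10077696 = 21875/559872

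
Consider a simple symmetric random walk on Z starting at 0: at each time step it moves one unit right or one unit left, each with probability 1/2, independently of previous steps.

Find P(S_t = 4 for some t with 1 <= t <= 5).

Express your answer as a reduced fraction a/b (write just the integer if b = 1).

Answer: 1/16

Derivation:
Count via complement. Let g(t,s) = #length-t paths at position s with S_1..S_t all ≠ 4.
g(t,s) = g(t-1,s-1) + g(t-1,s+1) for s ≠ 4; g(t,4) = 0.
t=0: g(0,0)=1
t=1: g(1,-1)=1 g(1,1)=1
t=2: g(2,-2)=1 g(2,0)=2 g(2,2)=1
t=3: g(3,-3)=1 g(3,-1)=3 g(3,1)=3 g(3,3)=1
t=4: g(4,-4)=1 g(4,-2)=4 g(4,0)=6 g(4,2)=4
t=5: g(5,-5)=1 g(5,-3)=5 g(5,-1)=10 g(5,1)=10 g(5,3)=4
Paths never hitting 4: Σ_s g(5,s) = 30
Paths hitting 4: 2^5 - 30 = 2
P = 2/32 = 1/16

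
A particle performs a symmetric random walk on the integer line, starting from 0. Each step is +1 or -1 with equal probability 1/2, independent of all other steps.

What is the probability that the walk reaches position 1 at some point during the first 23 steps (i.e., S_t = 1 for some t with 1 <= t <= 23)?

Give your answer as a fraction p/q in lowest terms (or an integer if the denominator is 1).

Answer: 3518265/4194304

Derivation:
Count via complement. Let g(t,s) = #length-t paths at position s with S_1..S_t all ≠ 1.
g(t,s) = g(t-1,s-1) + g(t-1,s+1) for s ≠ 1; g(t,1) = 0.
t=0: g(0,0)=1
t=1: g(1,-1)=1
t=2: g(2,-2)=1 g(2,0)=1
t=3: g(3,-3)=1 g(3,-1)=2
t=4: g(4,-4)=1 g(4,-2)=3 g(4,0)=2
t=5: g(5,-5)=1 g(5,-3)=4 g(5,-1)=5
t=6: g(6,-6)=1 g(6,-4)=5 g(6,-2)=9 g(6,0)=5
t=7: g(7,-7)=1 g(7,-5)=6 g(7,-3)=14 g(7,-1)=14
t=8: g(8,-8)=1 g(8,-6)=7 g(8,-4)=20 g(8,-2)=28 g(8,0)=14
t=9: g(9,-9)=1 g(9,-7)=8 g(9,-5)=27 g(9,-3)=48 g(9,-1)=42
t=10: g(10,-10)=1 g(10,-8)=9 g(10,-6)=35 g(10,-4)=75 g(10,-2)=90 g(10,0)=42
t=11: g(11,-11)=1 g(11,-9)=10 g(11,-7)=44 g(11,-5)=110 g(11,-3)=165 g(11,-1)=132
t=12: g(12,-12)=1 g(12,-10)=11 g(12,-8)=54 g(12,-6)=154 g(12,-4)=275 g(12,-2)=297 g(12,0)=132
t=13: g(13,-13)=1 g(13,-11)=12 g(13,-9)=65 g(13,-7)=208 g(13,-5)=429 g(13,-3)=572 g(13,-1)=429
t=14: g(14,-14)=1 g(14,-12)=13 g(14,-10)=77 g(14,-8)=273 g(14,-6)=637 g(14,-4)=1001 g(14,-2)=1001 g(14,0)=429
t=15: g(15,-15)=1 g(15,-13)=14 g(15,-11)=90 g(15,-9)=350 g(15,-7)=910 g(15,-5)=1638 g(15,-3)=2002 g(15,-1)=1430
t=16: g(16,-16)=1 g(16,-14)=15 g(16,-12)=104 g(16,-10)=440 g(16,-8)=1260 g(16,-6)=2548 g(16,-4)=3640 g(16,-2)=3432 g(16,0)=1430
t=17: g(17,-17)=1 g(17,-15)=16 g(17,-13)=119 g(17,-11)=544 g(17,-9)=1700 g(17,-7)=3808 g(17,-5)=6188 g(17,-3)=7072 g(17,-1)=4862
t=18: g(18,-18)=1 g(18,-16)=17 g(18,-14)=135 g(18,-12)=663 g(18,-10)=2244 g(18,-8)=5508 g(18,-6)=9996 g(18,-4)=13260 g(18,-2)=11934 g(18,0)=4862
t=19: g(19,-19)=1 g(19,-17)=18 g(19,-15)=152 g(19,-13)=798 g(19,-11)=2907 g(19,-9)=7752 g(19,-7)=15504 g(19,-5)=23256 g(19,-3)=25194 g(19,-1)=16796
t=20: g(20,-20)=1 g(20,-18)=19 g(20,-16)=170 g(20,-14)=950 g(20,-12)=3705 g(20,-10)=10659 g(20,-8)=23256 g(20,-6)=38760 g(20,-4)=48450 g(20,-2)=41990 g(20,0)=16796
t=21: g(21,-21)=1 g(21,-19)=20 g(21,-17)=189 g(21,-15)=1120 g(21,-13)=4655 g(21,-11)=14364 g(21,-9)=33915 g(21,-7)=62016 g(21,-5)=87210 g(21,-3)=90440 g(21,-1)=58786
t=22: g(22,-22)=1 g(22,-20)=21 g(22,-18)=209 g(22,-16)=1309 g(22,-14)=5775 g(22,-12)=19019 g(22,-10)=48279 g(22,-8)=95931 g(22,-6)=149226 g(22,-4)=177650 g(22,-2)=149226 g(22,0)=58786
t=23: g(23,-23)=1 g(23,-21)=22 g(23,-19)=230 g(23,-17)=1518 g(23,-15)=7084 g(23,-13)=24794 g(23,-11)=67298 g(23,-9)=144210 g(23,-7)=245157 g(23,-5)=326876 g(23,-3)=326876 g(23,-1)=208012
Paths never hitting 1: Σ_s g(23,s) = 1352078
Paths hitting 1: 2^23 - 1352078 = 7036530
P = 7036530/8388608 = 3518265/4194304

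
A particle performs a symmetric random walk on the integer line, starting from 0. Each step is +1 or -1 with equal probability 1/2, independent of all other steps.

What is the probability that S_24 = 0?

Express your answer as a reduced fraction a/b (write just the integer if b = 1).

To return to 0 after 24 steps: need exactly 12 steps of +1 and 12 of -1.
Favorable paths: C(24,12) = 2704156
Total paths: 2^24 = 16777216
P = 2704156/16777216 = 676039/4194304

Answer: 676039/4194304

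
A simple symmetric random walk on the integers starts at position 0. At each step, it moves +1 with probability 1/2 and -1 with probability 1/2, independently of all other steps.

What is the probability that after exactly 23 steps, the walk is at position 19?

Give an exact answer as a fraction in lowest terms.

To reach position 19 after 23 steps: need 21 steps of +1 and 2 of -1.
Favorable paths: C(23,21) = 253
Total paths: 2^23 = 8388608
P = 253/8388608 = 253/8388608

Answer: 253/8388608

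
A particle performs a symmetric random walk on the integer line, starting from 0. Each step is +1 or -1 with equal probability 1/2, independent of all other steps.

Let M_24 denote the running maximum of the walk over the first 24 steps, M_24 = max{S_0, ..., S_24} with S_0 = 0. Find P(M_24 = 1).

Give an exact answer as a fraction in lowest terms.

Answer: 156009/1048576

Derivation:
Let M_24 = max(S_0,...,S_24). Use the reflection principle: for j ≥ 1, #{paths with M_24 ≥ j} = #{S_24 ≥ j} + #{S_24 ≥ j+1}.
By reflection, #{M_24 ≥ 1} = #{S_24 ≥ 1} + #{S_24 ≥ 2} = 7036530 + 7036530 = 14073060.
#{M_24 ≥ 2} = #{S_24 ≥ 2} + #{S_24 ≥ 3} = 7036530 + 4540386 = 11576916.
#{M_24 = 1} = 14073060 - 11576916 = 2496144.
P(M_24 = 1) = 2496144/16777216 = 156009/1048576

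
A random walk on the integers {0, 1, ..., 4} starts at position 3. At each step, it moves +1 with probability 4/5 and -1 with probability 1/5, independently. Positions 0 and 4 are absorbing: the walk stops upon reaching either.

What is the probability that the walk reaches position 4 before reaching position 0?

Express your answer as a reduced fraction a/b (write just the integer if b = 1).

Answer: 84/85

Derivation:
Biased walk: p = 4/5, q = 1/5, r = q/p = 1/4
Gambler's ruin: P(hit 4 before 0 | start at 3) = (1 - r^a)/(1 - r^N)
r^3 = 1/64; r^4 = 1/256
P = (1 - 1/64) / (1 - 1/256) = 63/64 / 255/256 = 84/85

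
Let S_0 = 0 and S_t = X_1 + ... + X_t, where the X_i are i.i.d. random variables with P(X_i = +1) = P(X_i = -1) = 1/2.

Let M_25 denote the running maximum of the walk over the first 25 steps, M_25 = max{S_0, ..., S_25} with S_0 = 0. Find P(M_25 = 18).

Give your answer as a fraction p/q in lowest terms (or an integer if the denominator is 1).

Answer: 575/8388608

Derivation:
Let M_25 = max(S_0,...,S_25). Use the reflection principle: for j ≥ 1, #{paths with M_25 ≥ j} = #{S_25 ≥ j} + #{S_25 ≥ j+1}.
By reflection, #{M_25 ≥ 18} = #{S_25 ≥ 18} + #{S_25 ≥ 19} = 2626 + 2626 = 5252.
#{M_25 ≥ 19} = #{S_25 ≥ 19} + #{S_25 ≥ 20} = 2626 + 326 = 2952.
#{M_25 = 18} = 5252 - 2952 = 2300.
P(M_25 = 18) = 2300/33554432 = 575/8388608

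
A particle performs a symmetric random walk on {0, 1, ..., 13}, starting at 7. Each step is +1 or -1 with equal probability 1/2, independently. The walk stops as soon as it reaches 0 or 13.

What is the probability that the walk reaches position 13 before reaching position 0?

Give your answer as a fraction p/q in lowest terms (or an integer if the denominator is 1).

Answer: 7/13

Derivation:
Symmetric walk (p = 1/2): the harmonic-function argument gives P(hit 13 before 0 | start at 7) = a/N.
P = 7/13 = 7/13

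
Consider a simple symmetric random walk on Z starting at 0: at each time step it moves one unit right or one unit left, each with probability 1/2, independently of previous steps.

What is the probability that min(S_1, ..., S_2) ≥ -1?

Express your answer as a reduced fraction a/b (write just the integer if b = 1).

Answer: 3/4

Derivation:
Let f(t,s) = #length-t paths at position s with S_1..S_t all ≥ -1.
f(t,s) = f(t-1,s-1) + f(t-1,s+1) for s ≥ -1; f(t,s) = 0 for s < -1.
t=0: f(0,0)=1
t=1: f(1,-1)=1 f(1,1)=1
t=2: f(2,0)=2 f(2,2)=1
Σ_s f(2,s) = 3
P = 3/4 = 3/4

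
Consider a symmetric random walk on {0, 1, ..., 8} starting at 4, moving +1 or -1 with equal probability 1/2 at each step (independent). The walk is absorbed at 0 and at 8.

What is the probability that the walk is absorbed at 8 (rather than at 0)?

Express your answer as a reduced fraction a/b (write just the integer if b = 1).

Answer: 1/2

Derivation:
Symmetric walk (p = 1/2): the harmonic-function argument gives P(hit 8 before 0 | start at 4) = a/N.
P = 4/8 = 1/2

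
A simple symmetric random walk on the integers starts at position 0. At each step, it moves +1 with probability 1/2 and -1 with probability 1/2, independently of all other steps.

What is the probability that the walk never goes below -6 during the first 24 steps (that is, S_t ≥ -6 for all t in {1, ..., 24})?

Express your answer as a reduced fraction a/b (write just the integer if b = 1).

Let f(t,s) = #length-t paths at position s with S_1..S_t all ≥ -6.
f(t,s) = f(t-1,s-1) + f(t-1,s+1) for s ≥ -6; f(t,s) = 0 for s < -6.
t=0: f(0,0)=1
t=1: f(1,-1)=1 f(1,1)=1
t=2: f(2,-2)=1 f(2,0)=2 f(2,2)=1
t=3: f(3,-3)=1 f(3,-1)=3 f(3,1)=3 f(3,3)=1
t=4: f(4,-4)=1 f(4,-2)=4 f(4,0)=6 f(4,2)=4 f(4,4)=1
t=5: f(5,-5)=1 f(5,-3)=5 f(5,-1)=10 f(5,1)=10 f(5,3)=5 f(5,5)=1
t=6: f(6,-6)=1 f(6,-4)=6 f(6,-2)=15 f(6,0)=20 f(6,2)=15 f(6,4)=6 f(6,6)=1
t=7: f(7,-5)=7 f(7,-3)=21 f(7,-1)=35 f(7,1)=35 f(7,3)=21 f(7,5)=7 f(7,7)=1
t=8: f(8,-6)=7 f(8,-4)=28 f(8,-2)=56 f(8,0)=70 f(8,2)=56 f(8,4)=28 f(8,6)=8 f(8,8)=1
t=9: f(9,-5)=35 f(9,-3)=84 f(9,-1)=126 f(9,1)=126 f(9,3)=84 f(9,5)=36 f(9,7)=9 f(9,9)=1
t=10: f(10,-6)=35 f(10,-4)=119 f(10,-2)=210 f(10,0)=252 f(10,2)=210 f(10,4)=120 f(10,6)=45 f(10,8)=10 f(10,10)=1
t=11: f(11,-5)=154 f(11,-3)=329 f(11,-1)=462 f(11,1)=462 f(11,3)=330 f(11,5)=165 f(11,7)=55 f(11,9)=11 f(11,11)=1
t=12: f(12,-6)=154 f(12,-4)=483 f(12,-2)=791 f(12,0)=924 f(12,2)=792 f(12,4)=495 f(12,6)=220 f(12,8)=66 f(12,10)=12 f(12,12)=1
t=13: f(13,-5)=637 f(13,-3)=1274 f(13,-1)=1715 f(13,1)=1716 f(13,3)=1287 f(13,5)=715 f(13,7)=286 f(13,9)=78 f(13,11)=13 f(13,13)=1
t=14: f(14,-6)=637 f(14,-4)=1911 f(14,-2)=2989 f(14,0)=3431 f(14,2)=3003 f(14,4)=2002 f(14,6)=1001 f(14,8)=364 f(14,10)=91 f(14,12)=14 f(14,14)=1
t=15: f(15,-5)=2548 f(15,-3)=4900 f(15,-1)=6420 f(15,1)=6434 f(15,3)=5005 f(15,5)=3003 f(15,7)=1365 f(15,9)=455 f(15,11)=105 f(15,13)=15 f(15,15)=1
t=16: f(16,-6)=2548 f(16,-4)=7448 f(16,-2)=11320 f(16,0)=12854 f(16,2)=11439 f(16,4)=8008 f(16,6)=4368 f(16,8)=1820 f(16,10)=560 f(16,12)=120 f(16,14)=16 f(16,16)=1
t=17: f(17,-5)=9996 f(17,-3)=18768 f(17,-1)=24174 f(17,1)=24293 f(17,3)=19447 f(17,5)=12376 f(17,7)=6188 f(17,9)=2380 f(17,11)=680 f(17,13)=136 f(17,15)=17 f(17,17)=1
t=18: f(18,-6)=9996 f(18,-4)=28764 f(18,-2)=42942 f(18,0)=48467 f(18,2)=43740 f(18,4)=31823 f(18,6)=18564 f(18,8)=8568 f(18,10)=3060 f(18,12)=816 f(18,14)=153 f(18,16)=18 f(18,18)=1
t=19: f(19,-5)=38760 f(19,-3)=71706 f(19,-1)=91409 f(19,1)=92207 f(19,3)=75563 f(19,5)=50387 f(19,7)=27132 f(19,9)=11628 f(19,11)=3876 f(19,13)=969 f(19,15)=171 f(19,17)=19 f(19,19)=1
t=20: f(20,-6)=38760 f(20,-4)=110466 f(20,-2)=163115 f(20,0)=183616 f(20,2)=167770 f(20,4)=125950 f(20,6)=77519 f(20,8)=38760 f(20,10)=15504 f(20,12)=4845 f(20,14)=1140 f(20,16)=190 f(20,18)=20 f(20,20)=1
t=21: f(21,-5)=149226 f(21,-3)=273581 f(21,-1)=346731 f(21,1)=351386 f(21,3)=293720 f(21,5)=203469 f(21,7)=116279 f(21,9)=54264 f(21,11)=20349 f(21,13)=5985 f(21,15)=1330 f(21,17)=210 f(21,19)=21 f(21,21)=1
t=22: f(22,-6)=149226 f(22,-4)=422807 f(22,-2)=620312 f(22,0)=698117 f(22,2)=645106 f(22,4)=497189 f(22,6)=319748 f(22,8)=170543 f(22,10)=74613 f(22,12)=26334 f(22,14)=7315 f(22,16)=1540 f(22,18)=231 f(22,20)=22 f(22,22)=1
t=23: f(23,-5)=572033 f(23,-3)=1043119 f(23,-1)=1318429 f(23,1)=1343223 f(23,3)=1142295 f(23,5)=816937 f(23,7)=490291 f(23,9)=245156 f(23,11)=100947 f(23,13)=33649 f(23,15)=8855 f(23,17)=1771 f(23,19)=253 f(23,21)=23 f(23,23)=1
t=24: f(24,-6)=572033 f(24,-4)=1615152 f(24,-2)=2361548 f(24,0)=2661652 f(24,2)=2485518 f(24,4)=1959232 f(24,6)=1307228 f(24,8)=735447 f(24,10)=346103 f(24,12)=134596 f(24,14)=42504 f(24,16)=10626 f(24,18)=2024 f(24,20)=276 f(24,22)=24 f(24,24)=1
Σ_s f(24,s) = 14233964
P = 14233964/16777216 = 3558491/4194304

Answer: 3558491/4194304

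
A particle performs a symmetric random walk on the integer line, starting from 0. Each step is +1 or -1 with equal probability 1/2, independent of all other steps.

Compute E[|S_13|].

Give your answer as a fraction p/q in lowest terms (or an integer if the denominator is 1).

S_13 takes values m ≡ 1 (mod 2) with |m| ≤ 13; P(S_13=m) = C(13,(13+m)/2)/2^13.
Total paths: 2^13 = 8192
Distribution: P(S=-13)=1/8192, P(S=-11)=13/8192, P(S=-9)=78/8192, P(S=-7)=286/8192, P(S=-5)=715/8192, P(S=-3)=1287/8192, P(S=-1)=1716/8192, P(S=1)=1716/8192, P(S=3)=1287/8192, P(S=5)=715/8192, P(S=7)=286/8192, P(S=9)=78/8192, P(S=11)=13/8192, P(S=13)=1/8192
E[|S_13|] = Σ_m |m|·P(S_13=m) = 24024/8192 = 3003/1024

Answer: 3003/1024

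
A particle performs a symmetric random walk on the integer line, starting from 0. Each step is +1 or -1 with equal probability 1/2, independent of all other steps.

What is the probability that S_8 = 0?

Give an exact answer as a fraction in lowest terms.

Answer: 35/128

Derivation:
To return to 0 after 8 steps: need exactly 4 steps of +1 and 4 of -1.
Favorable paths: C(8,4) = 70
Total paths: 2^8 = 256
P = 70/256 = 35/128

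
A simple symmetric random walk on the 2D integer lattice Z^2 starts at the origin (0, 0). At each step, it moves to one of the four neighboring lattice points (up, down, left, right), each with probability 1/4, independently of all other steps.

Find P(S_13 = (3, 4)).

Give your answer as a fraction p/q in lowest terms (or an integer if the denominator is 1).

Answer: 61347/8388608

Derivation:
Let h be the number of horizontal steps (so 13-h are vertical). To end at (3,4) need (h+3)/2 right-steps and ((13-h)+4)/2 up-steps.
Sum over h with 3 ≤ h ≤ 9, h ≡ 1 (mod 2), 13-h ≡ 0 (mod 2):
h=3: C(13,3)·C(3,3)·C(10,7) = 286·1·120 = 34320
h=5: C(13,5)·C(5,4)·C(8,6) = 1287·5·28 = 180180
h=7: C(13,7)·C(7,5)·C(6,5) = 1716·21·6 = 216216
h=9: C(13,9)·C(9,6)·C(4,4) = 715·84·1 = 60060
Total favorable: 490776
Total paths: 4^13 = 67108864
P = 490776/67108864 = 61347/8388608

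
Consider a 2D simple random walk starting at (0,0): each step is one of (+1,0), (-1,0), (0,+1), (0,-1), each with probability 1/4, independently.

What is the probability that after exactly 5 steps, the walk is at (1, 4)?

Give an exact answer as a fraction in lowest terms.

Let h be the number of horizontal steps (so 5-h are vertical). To end at (1,4) need (h+1)/2 right-steps and ((5-h)+4)/2 up-steps.
Sum over h with 1 ≤ h ≤ 1, h ≡ 1 (mod 2), 5-h ≡ 0 (mod 2):
h=1: C(5,1)·C(1,1)·C(4,4) = 5·1·1 = 5
Total favorable: 5
Total paths: 4^5 = 1024
P = 5/1024 = 5/1024

Answer: 5/1024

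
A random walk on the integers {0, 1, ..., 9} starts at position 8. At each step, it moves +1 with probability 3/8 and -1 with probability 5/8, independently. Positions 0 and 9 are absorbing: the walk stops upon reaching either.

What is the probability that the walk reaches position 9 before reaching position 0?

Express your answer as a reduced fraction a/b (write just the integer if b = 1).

Biased walk: p = 3/8, q = 5/8, r = q/p = 5/3
Gambler's ruin: P(hit 9 before 0 | start at 8) = (1 - r^a)/(1 - r^N)
r^8 = 390625/6561; r^9 = 1953125/19683
P = (1 - 390625/6561) / (1 - 1953125/19683) = -384064/6561 / -1933442/19683 = 576096/966721

Answer: 576096/966721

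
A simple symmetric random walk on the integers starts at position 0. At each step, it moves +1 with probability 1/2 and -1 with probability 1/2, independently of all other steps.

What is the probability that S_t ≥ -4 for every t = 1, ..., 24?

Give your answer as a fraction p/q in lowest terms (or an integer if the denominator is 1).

Let f(t,s) = #length-t paths at position s with S_1..S_t all ≥ -4.
f(t,s) = f(t-1,s-1) + f(t-1,s+1) for s ≥ -4; f(t,s) = 0 for s < -4.
t=0: f(0,0)=1
t=1: f(1,-1)=1 f(1,1)=1
t=2: f(2,-2)=1 f(2,0)=2 f(2,2)=1
t=3: f(3,-3)=1 f(3,-1)=3 f(3,1)=3 f(3,3)=1
t=4: f(4,-4)=1 f(4,-2)=4 f(4,0)=6 f(4,2)=4 f(4,4)=1
t=5: f(5,-3)=5 f(5,-1)=10 f(5,1)=10 f(5,3)=5 f(5,5)=1
t=6: f(6,-4)=5 f(6,-2)=15 f(6,0)=20 f(6,2)=15 f(6,4)=6 f(6,6)=1
t=7: f(7,-3)=20 f(7,-1)=35 f(7,1)=35 f(7,3)=21 f(7,5)=7 f(7,7)=1
t=8: f(8,-4)=20 f(8,-2)=55 f(8,0)=70 f(8,2)=56 f(8,4)=28 f(8,6)=8 f(8,8)=1
t=9: f(9,-3)=75 f(9,-1)=125 f(9,1)=126 f(9,3)=84 f(9,5)=36 f(9,7)=9 f(9,9)=1
t=10: f(10,-4)=75 f(10,-2)=200 f(10,0)=251 f(10,2)=210 f(10,4)=120 f(10,6)=45 f(10,8)=10 f(10,10)=1
t=11: f(11,-3)=275 f(11,-1)=451 f(11,1)=461 f(11,3)=330 f(11,5)=165 f(11,7)=55 f(11,9)=11 f(11,11)=1
t=12: f(12,-4)=275 f(12,-2)=726 f(12,0)=912 f(12,2)=791 f(12,4)=495 f(12,6)=220 f(12,8)=66 f(12,10)=12 f(12,12)=1
t=13: f(13,-3)=1001 f(13,-1)=1638 f(13,1)=1703 f(13,3)=1286 f(13,5)=715 f(13,7)=286 f(13,9)=78 f(13,11)=13 f(13,13)=1
t=14: f(14,-4)=1001 f(14,-2)=2639 f(14,0)=3341 f(14,2)=2989 f(14,4)=2001 f(14,6)=1001 f(14,8)=364 f(14,10)=91 f(14,12)=14 f(14,14)=1
t=15: f(15,-3)=3640 f(15,-1)=5980 f(15,1)=6330 f(15,3)=4990 f(15,5)=3002 f(15,7)=1365 f(15,9)=455 f(15,11)=105 f(15,13)=15 f(15,15)=1
t=16: f(16,-4)=3640 f(16,-2)=9620 f(16,0)=12310 f(16,2)=11320 f(16,4)=7992 f(16,6)=4367 f(16,8)=1820 f(16,10)=560 f(16,12)=120 f(16,14)=16 f(16,16)=1
t=17: f(17,-3)=13260 f(17,-1)=21930 f(17,1)=23630 f(17,3)=19312 f(17,5)=12359 f(17,7)=6187 f(17,9)=2380 f(17,11)=680 f(17,13)=136 f(17,15)=17 f(17,17)=1
t=18: f(18,-4)=13260 f(18,-2)=35190 f(18,0)=45560 f(18,2)=42942 f(18,4)=31671 f(18,6)=18546 f(18,8)=8567 f(18,10)=3060 f(18,12)=816 f(18,14)=153 f(18,16)=18 f(18,18)=1
t=19: f(19,-3)=48450 f(19,-1)=80750 f(19,1)=88502 f(19,3)=74613 f(19,5)=50217 f(19,7)=27113 f(19,9)=11627 f(19,11)=3876 f(19,13)=969 f(19,15)=171 f(19,17)=19 f(19,19)=1
t=20: f(20,-4)=48450 f(20,-2)=129200 f(20,0)=169252 f(20,2)=163115 f(20,4)=124830 f(20,6)=77330 f(20,8)=38740 f(20,10)=15503 f(20,12)=4845 f(20,14)=1140 f(20,16)=190 f(20,18)=20 f(20,20)=1
t=21: f(21,-3)=177650 f(21,-1)=298452 f(21,1)=332367 f(21,3)=287945 f(21,5)=202160 f(21,7)=116070 f(21,9)=54243 f(21,11)=20348 f(21,13)=5985 f(21,15)=1330 f(21,17)=210 f(21,19)=21 f(21,21)=1
t=22: f(22,-4)=177650 f(22,-2)=476102 f(22,0)=630819 f(22,2)=620312 f(22,4)=490105 f(22,6)=318230 f(22,8)=170313 f(22,10)=74591 f(22,12)=26333 f(22,14)=7315 f(22,16)=1540 f(22,18)=231 f(22,20)=22 f(22,22)=1
t=23: f(23,-3)=653752 f(23,-1)=1106921 f(23,1)=1251131 f(23,3)=1110417 f(23,5)=808335 f(23,7)=488543 f(23,9)=244904 f(23,11)=100924 f(23,13)=33648 f(23,15)=8855 f(23,17)=1771 f(23,19)=253 f(23,21)=23 f(23,23)=1
t=24: f(24,-4)=653752 f(24,-2)=1760673 f(24,0)=2358052 f(24,2)=2361548 f(24,4)=1918752 f(24,6)=1296878 f(24,8)=733447 f(24,10)=345828 f(24,12)=134572 f(24,14)=42503 f(24,16)=10626 f(24,18)=2024 f(24,20)=276 f(24,22)=24 f(24,24)=1
Σ_s f(24,s) = 11618956
P = 11618956/16777216 = 2904739/4194304

Answer: 2904739/4194304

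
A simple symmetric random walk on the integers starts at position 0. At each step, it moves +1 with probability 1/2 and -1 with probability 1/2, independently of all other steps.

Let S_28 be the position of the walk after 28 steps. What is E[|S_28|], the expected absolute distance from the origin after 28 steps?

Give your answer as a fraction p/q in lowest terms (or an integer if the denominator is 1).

S_28 takes values m ≡ 0 (mod 2) with |m| ≤ 28; P(S_28=m) = C(28,(28+m)/2)/2^28.
Total paths: 2^28 = 268435456
Distribution: P(S=-28)=1/268435456, P(S=-26)=28/268435456, P(S=-24)=378/268435456, P(S=-22)=3276/268435456, P(S=-20)=20475/268435456, P(S=-18)=98280/268435456, P(S=-16)=376740/268435456, P(S=-14)=1184040/268435456, P(S=-12)=3108105/268435456, P(S=-10)=6906900/268435456, P(S=-8)=13123110/268435456, P(S=-6)=21474180/268435456, P(S=-4)=30421755/268435456, P(S=-2)=37442160/268435456, P(S=0)=40116600/268435456, P(S=2)=37442160/268435456, P(S=4)=30421755/268435456, P(S=6)=21474180/268435456, P(S=8)=13123110/268435456, P(S=10)=6906900/268435456, P(S=12)=3108105/268435456, P(S=14)=1184040/268435456, P(S=16)=376740/268435456, P(S=18)=98280/268435456, P(S=20)=20475/268435456, P(S=22)=3276/268435456, P(S=24)=378/268435456, P(S=26)=28/268435456, P(S=28)=1/268435456
E[|S_28|] = Σ_m |m|·P(S_28=m) = 1123264800/268435456 = 35102025/8388608

Answer: 35102025/8388608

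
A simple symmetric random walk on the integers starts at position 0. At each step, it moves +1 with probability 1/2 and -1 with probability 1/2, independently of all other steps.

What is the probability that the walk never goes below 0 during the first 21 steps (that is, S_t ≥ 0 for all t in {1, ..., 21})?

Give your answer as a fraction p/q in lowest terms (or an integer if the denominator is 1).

Let f(t,s) = #length-t paths at position s with S_1..S_t all ≥ 0.
f(t,s) = f(t-1,s-1) + f(t-1,s+1) for s ≥ 0; f(t,s) = 0 for s < 0.
t=0: f(0,0)=1
t=1: f(1,1)=1
t=2: f(2,0)=1 f(2,2)=1
t=3: f(3,1)=2 f(3,3)=1
t=4: f(4,0)=2 f(4,2)=3 f(4,4)=1
t=5: f(5,1)=5 f(5,3)=4 f(5,5)=1
t=6: f(6,0)=5 f(6,2)=9 f(6,4)=5 f(6,6)=1
t=7: f(7,1)=14 f(7,3)=14 f(7,5)=6 f(7,7)=1
t=8: f(8,0)=14 f(8,2)=28 f(8,4)=20 f(8,6)=7 f(8,8)=1
t=9: f(9,1)=42 f(9,3)=48 f(9,5)=27 f(9,7)=8 f(9,9)=1
t=10: f(10,0)=42 f(10,2)=90 f(10,4)=75 f(10,6)=35 f(10,8)=9 f(10,10)=1
t=11: f(11,1)=132 f(11,3)=165 f(11,5)=110 f(11,7)=44 f(11,9)=10 f(11,11)=1
t=12: f(12,0)=132 f(12,2)=297 f(12,4)=275 f(12,6)=154 f(12,8)=54 f(12,10)=11 f(12,12)=1
t=13: f(13,1)=429 f(13,3)=572 f(13,5)=429 f(13,7)=208 f(13,9)=65 f(13,11)=12 f(13,13)=1
t=14: f(14,0)=429 f(14,2)=1001 f(14,4)=1001 f(14,6)=637 f(14,8)=273 f(14,10)=77 f(14,12)=13 f(14,14)=1
t=15: f(15,1)=1430 f(15,3)=2002 f(15,5)=1638 f(15,7)=910 f(15,9)=350 f(15,11)=90 f(15,13)=14 f(15,15)=1
t=16: f(16,0)=1430 f(16,2)=3432 f(16,4)=3640 f(16,6)=2548 f(16,8)=1260 f(16,10)=440 f(16,12)=104 f(16,14)=15 f(16,16)=1
t=17: f(17,1)=4862 f(17,3)=7072 f(17,5)=6188 f(17,7)=3808 f(17,9)=1700 f(17,11)=544 f(17,13)=119 f(17,15)=16 f(17,17)=1
t=18: f(18,0)=4862 f(18,2)=11934 f(18,4)=13260 f(18,6)=9996 f(18,8)=5508 f(18,10)=2244 f(18,12)=663 f(18,14)=135 f(18,16)=17 f(18,18)=1
t=19: f(19,1)=16796 f(19,3)=25194 f(19,5)=23256 f(19,7)=15504 f(19,9)=7752 f(19,11)=2907 f(19,13)=798 f(19,15)=152 f(19,17)=18 f(19,19)=1
t=20: f(20,0)=16796 f(20,2)=41990 f(20,4)=48450 f(20,6)=38760 f(20,8)=23256 f(20,10)=10659 f(20,12)=3705 f(20,14)=950 f(20,16)=170 f(20,18)=19 f(20,20)=1
t=21: f(21,1)=58786 f(21,3)=90440 f(21,5)=87210 f(21,7)=62016 f(21,9)=33915 f(21,11)=14364 f(21,13)=4655 f(21,15)=1120 f(21,17)=189 f(21,19)=20 f(21,21)=1
Σ_s f(21,s) = 352716
P = 352716/2097152 = 88179/524288

Answer: 88179/524288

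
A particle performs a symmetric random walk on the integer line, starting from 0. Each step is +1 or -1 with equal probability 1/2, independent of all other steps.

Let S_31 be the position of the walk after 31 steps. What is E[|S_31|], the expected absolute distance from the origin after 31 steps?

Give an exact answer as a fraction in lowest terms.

S_31 takes values m ≡ 1 (mod 2) with |m| ≤ 31; P(S_31=m) = C(31,(31+m)/2)/2^31.
Total paths: 2^31 = 2147483648
Distribution: P(S=-31)=1/2147483648, P(S=-29)=31/2147483648, P(S=-27)=465/2147483648, P(S=-25)=4495/2147483648, P(S=-23)=31465/2147483648, P(S=-21)=169911/2147483648, P(S=-19)=736281/2147483648, P(S=-17)=2629575/2147483648, P(S=-15)=7888725/2147483648, P(S=-13)=20160075/2147483648, P(S=-11)=44352165/2147483648, P(S=-9)=84672315/2147483648, P(S=-7)=141120525/2147483648, P(S=-5)=206253075/2147483648, P(S=-3)=265182525/2147483648, P(S=-1)=300540195/2147483648, P(S=1)=300540195/2147483648, P(S=3)=265182525/2147483648, P(S=5)=206253075/2147483648, P(S=7)=141120525/2147483648, P(S=9)=84672315/2147483648, P(S=11)=44352165/2147483648, P(S=13)=20160075/2147483648, P(S=15)=7888725/2147483648, P(S=17)=2629575/2147483648, P(S=19)=736281/2147483648, P(S=21)=169911/2147483648, P(S=23)=31465/2147483648, P(S=25)=4495/2147483648, P(S=27)=465/2147483648, P(S=29)=31/2147483648, P(S=31)=1/2147483648
E[|S_31|] = Σ_m |m|·P(S_31=m) = 9617286240/2147483648 = 300540195/67108864

Answer: 300540195/67108864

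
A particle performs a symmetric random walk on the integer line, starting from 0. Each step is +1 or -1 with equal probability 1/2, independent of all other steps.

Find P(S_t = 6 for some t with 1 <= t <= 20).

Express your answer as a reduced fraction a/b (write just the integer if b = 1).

Count via complement. Let g(t,s) = #length-t paths at position s with S_1..S_t all ≠ 6.
g(t,s) = g(t-1,s-1) + g(t-1,s+1) for s ≠ 6; g(t,6) = 0.
t=0: g(0,0)=1
t=1: g(1,-1)=1 g(1,1)=1
t=2: g(2,-2)=1 g(2,0)=2 g(2,2)=1
t=3: g(3,-3)=1 g(3,-1)=3 g(3,1)=3 g(3,3)=1
t=4: g(4,-4)=1 g(4,-2)=4 g(4,0)=6 g(4,2)=4 g(4,4)=1
t=5: g(5,-5)=1 g(5,-3)=5 g(5,-1)=10 g(5,1)=10 g(5,3)=5 g(5,5)=1
t=6: g(6,-6)=1 g(6,-4)=6 g(6,-2)=15 g(6,0)=20 g(6,2)=15 g(6,4)=6
t=7: g(7,-7)=1 g(7,-5)=7 g(7,-3)=21 g(7,-1)=35 g(7,1)=35 g(7,3)=21 g(7,5)=6
t=8: g(8,-8)=1 g(8,-6)=8 g(8,-4)=28 g(8,-2)=56 g(8,0)=70 g(8,2)=56 g(8,4)=27
t=9: g(9,-9)=1 g(9,-7)=9 g(9,-5)=36 g(9,-3)=84 g(9,-1)=126 g(9,1)=126 g(9,3)=83 g(9,5)=27
t=10: g(10,-10)=1 g(10,-8)=10 g(10,-6)=45 g(10,-4)=120 g(10,-2)=210 g(10,0)=252 g(10,2)=209 g(10,4)=110
t=11: g(11,-11)=1 g(11,-9)=11 g(11,-7)=55 g(11,-5)=165 g(11,-3)=330 g(11,-1)=462 g(11,1)=461 g(11,3)=319 g(11,5)=110
t=12: g(12,-12)=1 g(12,-10)=12 g(12,-8)=66 g(12,-6)=220 g(12,-4)=495 g(12,-2)=792 g(12,0)=923 g(12,2)=780 g(12,4)=429
t=13: g(13,-13)=1 g(13,-11)=13 g(13,-9)=78 g(13,-7)=286 g(13,-5)=715 g(13,-3)=1287 g(13,-1)=1715 g(13,1)=1703 g(13,3)=1209 g(13,5)=429
t=14: g(14,-14)=1 g(14,-12)=14 g(14,-10)=91 g(14,-8)=364 g(14,-6)=1001 g(14,-4)=2002 g(14,-2)=3002 g(14,0)=3418 g(14,2)=2912 g(14,4)=1638
t=15: g(15,-15)=1 g(15,-13)=15 g(15,-11)=105 g(15,-9)=455 g(15,-7)=1365 g(15,-5)=3003 g(15,-3)=5004 g(15,-1)=6420 g(15,1)=6330 g(15,3)=4550 g(15,5)=1638
t=16: g(16,-16)=1 g(16,-14)=16 g(16,-12)=120 g(16,-10)=560 g(16,-8)=1820 g(16,-6)=4368 g(16,-4)=8007 g(16,-2)=11424 g(16,0)=12750 g(16,2)=10880 g(16,4)=6188
t=17: g(17,-17)=1 g(17,-15)=17 g(17,-13)=136 g(17,-11)=680 g(17,-9)=2380 g(17,-7)=6188 g(17,-5)=12375 g(17,-3)=19431 g(17,-1)=24174 g(17,1)=23630 g(17,3)=17068 g(17,5)=6188
t=18: g(18,-18)=1 g(18,-16)=18 g(18,-14)=153 g(18,-12)=816 g(18,-10)=3060 g(18,-8)=8568 g(18,-6)=18563 g(18,-4)=31806 g(18,-2)=43605 g(18,0)=47804 g(18,2)=40698 g(18,4)=23256
t=19: g(19,-19)=1 g(19,-17)=19 g(19,-15)=171 g(19,-13)=969 g(19,-11)=3876 g(19,-9)=11628 g(19,-7)=27131 g(19,-5)=50369 g(19,-3)=75411 g(19,-1)=91409 g(19,1)=88502 g(19,3)=63954 g(19,5)=23256
t=20: g(20,-20)=1 g(20,-18)=20 g(20,-16)=190 g(20,-14)=1140 g(20,-12)=4845 g(20,-10)=15504 g(20,-8)=38759 g(20,-6)=77500 g(20,-4)=125780 g(20,-2)=166820 g(20,0)=179911 g(20,2)=152456 g(20,4)=87210
Paths never hitting 6: Σ_s g(20,s) = 850136
Paths hitting 6: 2^20 - 850136 = 198440
P = 198440/1048576 = 24805/131072

Answer: 24805/131072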